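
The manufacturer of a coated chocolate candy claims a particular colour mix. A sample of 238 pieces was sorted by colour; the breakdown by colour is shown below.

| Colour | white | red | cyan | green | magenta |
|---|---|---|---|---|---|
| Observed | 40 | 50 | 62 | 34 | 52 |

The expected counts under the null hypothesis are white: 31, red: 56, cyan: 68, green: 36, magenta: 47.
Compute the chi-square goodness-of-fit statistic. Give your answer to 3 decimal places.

4.428

χ² = (40−31)²/31 + (50−56)²/56 + (62−68)²/68 + (34−36)²/36 + (52−47)²/47
   = 2.6129 + 0.6429 + 0.5294 + 0.1111 + 0.5319
Sum = 4.428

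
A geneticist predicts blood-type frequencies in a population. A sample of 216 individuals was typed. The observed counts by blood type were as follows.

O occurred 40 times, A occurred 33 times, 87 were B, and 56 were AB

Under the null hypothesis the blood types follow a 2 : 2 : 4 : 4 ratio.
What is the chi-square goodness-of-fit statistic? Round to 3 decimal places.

7.375

Ratio total = 12. Expected counts: 216×2/12 = 36, 216×2/12 = 36, 216×4/12 = 72, 216×4/12 = 72.
cat         O        E   (O−E)²/E
O          40       36     0.4444
A          33       36     0.2500
B          87       72     3.1250
AB         56       72     3.5556
Sum = 7.375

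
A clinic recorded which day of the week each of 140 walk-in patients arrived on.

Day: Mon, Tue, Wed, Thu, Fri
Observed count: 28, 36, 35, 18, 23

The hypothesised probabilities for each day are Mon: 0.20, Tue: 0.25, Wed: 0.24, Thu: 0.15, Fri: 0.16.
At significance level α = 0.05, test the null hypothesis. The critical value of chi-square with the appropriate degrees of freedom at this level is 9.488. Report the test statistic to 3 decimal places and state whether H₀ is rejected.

0.532; do not reject

Expected counts E_i = n·p_i: 140×0.20 = 28, 140×0.25 = 35, 140×0.24 = 33.6, 140×0.15 = 21, 140×0.16 = 22.4.
Mon: (28 − 28)²/28 = 0/28 = 0.0000
Tue: (36 − 35)²/35 = 1/35 = 0.0286
Wed: (35 − 33.6)²/33.6 = 1.96/33.6 = 0.0583
Thu: (18 − 21)²/21 = 9/21 = 0.4286
Fri: (23 − 22.4)²/22.4 = 0.36/22.4 = 0.0161
Sum = 0.532
df = 4. Since 0.532 < 9.488, we do not reject H₀.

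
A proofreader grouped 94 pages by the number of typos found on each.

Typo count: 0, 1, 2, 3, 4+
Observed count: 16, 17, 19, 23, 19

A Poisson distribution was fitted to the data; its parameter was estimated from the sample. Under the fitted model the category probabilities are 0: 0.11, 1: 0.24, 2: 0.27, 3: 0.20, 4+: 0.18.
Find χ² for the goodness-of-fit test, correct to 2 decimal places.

7.27

Expected counts E_i = n·p_i: 94×0.11 = 10.34, 94×0.24 = 22.56, 94×0.27 = 25.38, 94×0.20 = 18.8, 94×0.18 = 16.92.
0: (16 − 10.34)²/10.34 = 32.0356/10.34 = 3.098
1: (17 − 22.56)²/22.56 = 30.9136/22.56 = 1.370
2: (19 − 25.38)²/25.38 = 40.7044/25.38 = 1.604
3: (23 − 18.8)²/18.8 = 17.64/18.8 = 0.938
4+: (19 − 16.92)²/16.92 = 4.3264/16.92 = 0.256
Sum = 7.27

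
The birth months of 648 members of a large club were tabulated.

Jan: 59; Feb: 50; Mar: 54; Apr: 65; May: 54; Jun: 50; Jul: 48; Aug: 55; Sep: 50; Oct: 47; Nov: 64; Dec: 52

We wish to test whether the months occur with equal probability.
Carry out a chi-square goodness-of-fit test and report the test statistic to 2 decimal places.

Expected count for each of the 12 categories: 648/12 = 54.
Jan: (59 − 54)²/54 = 25/54 = 0.463
Feb: (50 − 54)²/54 = 16/54 = 0.296
Mar: (54 − 54)²/54 = 0/54 = 0.000
Apr: (65 − 54)²/54 = 121/54 = 2.241
May: (54 − 54)²/54 = 0/54 = 0.000
Jun: (50 − 54)²/54 = 16/54 = 0.296
Jul: (48 − 54)²/54 = 36/54 = 0.667
Aug: (55 − 54)²/54 = 1/54 = 0.019
Sep: (50 − 54)²/54 = 16/54 = 0.296
Oct: (47 − 54)²/54 = 49/54 = 0.907
Nov: (64 − 54)²/54 = 100/54 = 1.852
Dec: (52 − 54)²/54 = 4/54 = 0.074
Sum = 7.11

7.11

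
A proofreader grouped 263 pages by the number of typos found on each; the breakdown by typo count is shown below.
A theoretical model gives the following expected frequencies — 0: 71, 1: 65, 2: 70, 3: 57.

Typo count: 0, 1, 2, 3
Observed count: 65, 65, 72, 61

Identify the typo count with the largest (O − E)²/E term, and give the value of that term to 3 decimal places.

0, 0.507

0: (65 − 71)²/71 = 36/71 = 0.5070
1: (65 − 65)²/65 = 0/65 = 0.0000
2: (72 − 70)²/70 = 4/70 = 0.0571
3: (61 − 57)²/57 = 16/57 = 0.2807
The largest term is for 0: 0.507.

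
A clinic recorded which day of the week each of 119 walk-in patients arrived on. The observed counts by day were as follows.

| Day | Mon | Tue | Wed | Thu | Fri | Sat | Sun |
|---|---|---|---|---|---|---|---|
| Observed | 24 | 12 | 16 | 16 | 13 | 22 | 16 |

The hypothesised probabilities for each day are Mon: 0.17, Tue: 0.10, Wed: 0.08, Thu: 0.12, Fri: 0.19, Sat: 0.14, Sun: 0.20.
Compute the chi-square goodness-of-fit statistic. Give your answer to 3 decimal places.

13.674

Expected counts E_i = n·p_i: 119×0.17 = 20.23, 119×0.10 = 11.9, 119×0.08 = 9.52, 119×0.12 = 14.28, 119×0.19 = 22.61, 119×0.14 = 16.66, 119×0.20 = 23.8.
Mon: (24 − 20.23)²/20.23 = 14.2129/20.23 = 0.7026
Tue: (12 − 11.9)²/11.9 = 0.01/11.9 = 0.0008
Wed: (16 − 9.52)²/9.52 = 41.9904/9.52 = 4.4108
Thu: (16 − 14.28)²/14.28 = 2.9584/14.28 = 0.2072
Fri: (13 − 22.61)²/22.61 = 92.3521/22.61 = 4.0846
Sat: (22 − 16.66)²/16.66 = 28.5156/16.66 = 1.7116
Sun: (16 − 23.8)²/23.8 = 60.84/23.8 = 2.5563
Sum = 13.674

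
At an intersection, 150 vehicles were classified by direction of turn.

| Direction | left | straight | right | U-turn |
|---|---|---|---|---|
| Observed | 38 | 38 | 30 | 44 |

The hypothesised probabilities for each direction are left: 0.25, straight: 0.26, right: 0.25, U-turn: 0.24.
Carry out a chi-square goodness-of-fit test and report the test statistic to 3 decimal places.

3.310

Expected counts E_i = n·p_i: 150×0.25 = 37.5, 150×0.26 = 39, 150×0.25 = 37.5, 150×0.24 = 36.
cat           O        E   (O−E)²/E
left         38     37.5     0.0067
straight     38       39     0.0256
right        30     37.5     1.5000
U-turn       44       36     1.7778
Sum = 3.310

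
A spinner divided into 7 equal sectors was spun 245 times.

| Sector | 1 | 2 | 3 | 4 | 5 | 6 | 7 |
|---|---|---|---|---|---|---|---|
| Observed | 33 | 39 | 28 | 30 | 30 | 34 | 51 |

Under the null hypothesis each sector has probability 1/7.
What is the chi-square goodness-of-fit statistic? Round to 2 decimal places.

10.74

Under H₀ each category has probability 1/7, so each expected count is 245/7 = 35.
χ² = (33−35)²/35 + (39−35)²/35 + (28−35)²/35 + (30−35)²/35 + (30−35)²/35 + (34−35)²/35 + (51−35)²/35
   = 0.114 + 0.457 + 1.400 + 0.714 + 0.714 + 0.029 + 7.314
Sum = 10.74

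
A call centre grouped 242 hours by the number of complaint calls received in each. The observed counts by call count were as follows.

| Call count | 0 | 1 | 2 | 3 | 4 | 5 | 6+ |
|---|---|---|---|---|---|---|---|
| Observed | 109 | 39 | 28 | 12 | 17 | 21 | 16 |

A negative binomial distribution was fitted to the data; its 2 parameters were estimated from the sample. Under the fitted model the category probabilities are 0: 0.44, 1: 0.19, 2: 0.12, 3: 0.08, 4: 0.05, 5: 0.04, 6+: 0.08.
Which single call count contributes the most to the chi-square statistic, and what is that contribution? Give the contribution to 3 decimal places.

5, 13.238

Expected counts E_i = n·p_i: 242×0.44 = 106.48, 242×0.19 = 45.98, 242×0.12 = 29.04, 242×0.08 = 19.36, 242×0.05 = 12.1, 242×0.04 = 9.68, 242×0.08 = 19.36.
χ² = (109−106.48)²/106.48 + (39−45.98)²/45.98 + (28−29.04)²/29.04 + (12−19.36)²/19.36 + (17−12.1)²/12.1 + (21−9.68)²/9.68 + (16−19.36)²/19.36
   = 0.0596 + 1.0596 + 0.0372 + 2.7980 + 1.9843 + 13.2379 + 0.5831
The largest term is for 5: 13.238.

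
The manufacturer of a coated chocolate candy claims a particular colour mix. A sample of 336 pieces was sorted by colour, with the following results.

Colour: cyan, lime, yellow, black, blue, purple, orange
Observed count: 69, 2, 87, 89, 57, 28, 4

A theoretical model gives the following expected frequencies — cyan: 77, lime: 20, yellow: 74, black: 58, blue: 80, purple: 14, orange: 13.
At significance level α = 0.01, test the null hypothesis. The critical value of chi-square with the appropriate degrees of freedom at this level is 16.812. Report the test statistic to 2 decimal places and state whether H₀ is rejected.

χ² = (69−77)²/77 + (2−20)²/20 + (87−74)²/74 + (89−58)²/58 + (57−80)²/80 + (28−14)²/14 + (4−13)²/13
   = 0.831 + 16.200 + 2.284 + 16.569 + 6.613 + 14.000 + 6.231
Sum = 62.73
df = 6. Since 62.73 > 16.812, we reject H₀.

62.73; reject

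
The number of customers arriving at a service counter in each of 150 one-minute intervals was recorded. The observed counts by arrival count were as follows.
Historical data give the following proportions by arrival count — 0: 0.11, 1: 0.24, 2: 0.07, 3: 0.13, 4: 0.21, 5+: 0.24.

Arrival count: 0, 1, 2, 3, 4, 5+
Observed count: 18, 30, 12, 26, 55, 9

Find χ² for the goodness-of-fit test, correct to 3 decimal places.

41.299

Expected counts E_i = n·p_i: 150×0.11 = 16.5, 150×0.24 = 36, 150×0.07 = 10.5, 150×0.13 = 19.5, 150×0.21 = 31.5, 150×0.24 = 36.
χ² = (18−16.5)²/16.5 + (30−36)²/36 + (12−10.5)²/10.5 + (26−19.5)²/19.5 + (55−31.5)²/31.5 + (9−36)²/36
   = 0.1364 + 1.0000 + 0.2143 + 2.1667 + 17.5317 + 20.2500
Sum = 41.299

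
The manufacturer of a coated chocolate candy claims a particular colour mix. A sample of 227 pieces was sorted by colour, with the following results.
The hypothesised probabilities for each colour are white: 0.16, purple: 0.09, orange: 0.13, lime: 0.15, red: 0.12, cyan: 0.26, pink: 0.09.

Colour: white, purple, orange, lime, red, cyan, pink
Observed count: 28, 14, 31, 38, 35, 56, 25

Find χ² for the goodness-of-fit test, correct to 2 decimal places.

7.85

Expected counts E_i = n·p_i: 227×0.16 = 36.32, 227×0.09 = 20.43, 227×0.13 = 29.51, 227×0.15 = 34.05, 227×0.12 = 27.24, 227×0.26 = 59.02, 227×0.09 = 20.43.
χ² = (28−36.32)²/36.32 + (14−20.43)²/20.43 + (31−29.51)²/29.51 + (38−34.05)²/34.05 + (35−27.24)²/27.24 + (56−59.02)²/59.02 + (25−20.43)²/20.43
   = 1.906 + 2.024 + 0.075 + 0.458 + 2.211 + 0.155 + 1.022
Sum = 7.85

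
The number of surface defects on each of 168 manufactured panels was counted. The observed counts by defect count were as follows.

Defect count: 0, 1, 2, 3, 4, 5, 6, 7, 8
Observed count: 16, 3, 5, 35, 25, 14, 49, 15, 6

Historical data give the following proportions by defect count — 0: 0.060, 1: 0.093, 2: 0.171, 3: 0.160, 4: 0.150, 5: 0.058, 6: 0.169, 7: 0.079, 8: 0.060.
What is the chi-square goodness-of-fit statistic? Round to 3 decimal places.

Expected counts E_i = n·p_i: 168×0.060 = 10.08, 168×0.093 = 15.624, 168×0.171 = 28.728, 168×0.160 = 26.88, 168×0.150 = 25.2, 168×0.058 = 9.744, 168×0.169 = 28.392, 168×0.079 = 13.272, 168×0.060 = 10.08.
0: (16 − 10.08)²/10.08 = 35.0464/10.08 = 3.4768
1: (3 − 15.624)²/15.624 = 159.365376/15.624 = 10.2000
2: (5 − 28.728)²/28.728 = 563.017984/28.728 = 19.5982
3: (35 − 26.88)²/26.88 = 65.9344/26.88 = 2.4529
4: (25 − 25.2)²/25.2 = 0.04/25.2 = 0.0016
5: (14 − 9.744)²/9.744 = 18.113536/9.744 = 1.8589
6: (49 − 28.392)²/28.392 = 424.689664/28.392 = 14.9581
7: (15 − 13.272)²/13.272 = 2.985984/13.272 = 0.2250
8: (6 − 10.08)²/10.08 = 16.6464/10.08 = 1.6514
Sum = 54.423

54.423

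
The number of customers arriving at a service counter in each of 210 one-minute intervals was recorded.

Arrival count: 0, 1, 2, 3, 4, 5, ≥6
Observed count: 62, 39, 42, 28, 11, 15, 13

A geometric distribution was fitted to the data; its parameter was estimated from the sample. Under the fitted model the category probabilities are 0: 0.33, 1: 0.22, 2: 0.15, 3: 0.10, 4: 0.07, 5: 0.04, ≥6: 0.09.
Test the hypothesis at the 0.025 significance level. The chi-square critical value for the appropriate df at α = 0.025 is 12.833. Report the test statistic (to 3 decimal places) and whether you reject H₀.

15.683; reject

Expected counts E_i = n·p_i: 210×0.33 = 69.3, 210×0.22 = 46.2, 210×0.15 = 31.5, 210×0.10 = 21, 210×0.07 = 14.7, 210×0.04 = 8.4, 210×0.09 = 18.9.
0: (62 − 69.3)²/69.3 = 53.29/69.3 = 0.7690
1: (39 − 46.2)²/46.2 = 51.84/46.2 = 1.1221
2: (42 − 31.5)²/31.5 = 110.25/31.5 = 3.5000
3: (28 − 21)²/21 = 49/21 = 2.3333
4: (11 − 14.7)²/14.7 = 13.69/14.7 = 0.9313
5: (15 − 8.4)²/8.4 = 43.56/8.4 = 5.1857
≥6: (13 − 18.9)²/18.9 = 34.81/18.9 = 1.8418
Sum = 15.683
df = 5. Since 15.683 > 12.833, we reject H₀.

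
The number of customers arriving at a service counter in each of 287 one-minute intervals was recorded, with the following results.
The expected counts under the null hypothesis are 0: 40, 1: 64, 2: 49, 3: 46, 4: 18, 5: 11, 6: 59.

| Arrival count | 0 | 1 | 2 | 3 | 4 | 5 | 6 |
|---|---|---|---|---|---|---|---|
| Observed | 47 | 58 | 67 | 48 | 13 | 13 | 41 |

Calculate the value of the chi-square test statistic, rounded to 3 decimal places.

15.731

χ² = (47−40)²/40 + (58−64)²/64 + (67−49)²/49 + (48−46)²/46 + (13−18)²/18 + (13−11)²/11 + (41−59)²/59
   = 1.2250 + 0.5625 + 6.6122 + 0.0870 + 1.3889 + 0.3636 + 5.4915
Sum = 15.731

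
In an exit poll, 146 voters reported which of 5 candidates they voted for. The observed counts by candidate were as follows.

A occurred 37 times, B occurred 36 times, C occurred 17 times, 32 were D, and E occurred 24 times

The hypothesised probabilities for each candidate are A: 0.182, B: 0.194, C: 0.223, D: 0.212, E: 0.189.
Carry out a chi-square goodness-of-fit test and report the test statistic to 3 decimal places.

14.111

Expected counts E_i = n·p_i: 146×0.182 = 26.572, 146×0.194 = 28.324, 146×0.223 = 32.558, 146×0.212 = 30.952, 146×0.189 = 27.594.
χ² = (37−26.572)²/26.572 + (36−28.324)²/28.324 + (17−32.558)²/32.558 + (32−30.952)²/30.952 + (24−27.594)²/27.594
   = 4.0924 + 2.0802 + 7.4345 + 0.0355 + 0.4681
Sum = 14.111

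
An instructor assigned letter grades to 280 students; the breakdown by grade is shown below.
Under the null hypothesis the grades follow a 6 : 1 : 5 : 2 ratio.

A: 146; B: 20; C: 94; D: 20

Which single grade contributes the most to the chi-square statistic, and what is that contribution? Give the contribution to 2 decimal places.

Ratio total = 14. Expected counts: 280×6/14 = 120, 280×1/14 = 20, 280×5/14 = 100, 280×2/14 = 40.
A: (146 − 120)²/120 = 676/120 = 5.633
B: (20 − 20)²/20 = 0/20 = 0.000
C: (94 − 100)²/100 = 36/100 = 0.360
D: (20 − 40)²/40 = 400/40 = 10.000
The largest term is for D: 10.00.

D, 10.00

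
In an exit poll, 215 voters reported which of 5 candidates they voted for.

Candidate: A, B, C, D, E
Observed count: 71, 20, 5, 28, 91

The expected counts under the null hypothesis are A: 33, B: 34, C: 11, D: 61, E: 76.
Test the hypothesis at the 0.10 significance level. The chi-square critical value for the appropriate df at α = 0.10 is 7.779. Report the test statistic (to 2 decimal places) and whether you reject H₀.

χ² = (71−33)²/33 + (20−34)²/34 + (5−11)²/11 + (28−61)²/61 + (91−76)²/76
   = 43.758 + 5.765 + 3.273 + 17.852 + 2.961
Sum = 73.61
df = 4. Since 73.61 > 7.779, we reject H₀.

73.61; reject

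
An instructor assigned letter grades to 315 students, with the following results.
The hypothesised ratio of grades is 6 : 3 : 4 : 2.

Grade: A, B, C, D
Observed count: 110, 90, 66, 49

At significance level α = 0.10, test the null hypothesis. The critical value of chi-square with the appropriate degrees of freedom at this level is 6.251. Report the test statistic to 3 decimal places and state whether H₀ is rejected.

Ratio total = 15. Expected counts: 315×6/15 = 126, 315×3/15 = 63, 315×4/15 = 84, 315×2/15 = 42.
A: (110 − 126)²/126 = 256/126 = 2.0317
B: (90 − 63)²/63 = 729/63 = 11.5714
C: (66 − 84)²/84 = 324/84 = 3.8571
D: (49 − 42)²/42 = 49/42 = 1.1667
Sum = 18.627
df = 3. Since 18.627 > 6.251, we reject H₀.

18.627; reject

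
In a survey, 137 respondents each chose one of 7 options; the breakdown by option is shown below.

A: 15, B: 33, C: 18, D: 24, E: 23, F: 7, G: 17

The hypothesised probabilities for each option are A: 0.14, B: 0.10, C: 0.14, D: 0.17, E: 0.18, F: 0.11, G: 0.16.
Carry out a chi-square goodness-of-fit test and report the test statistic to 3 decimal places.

Expected counts E_i = n·p_i: 137×0.14 = 19.18, 137×0.10 = 13.7, 137×0.14 = 19.18, 137×0.17 = 23.29, 137×0.18 = 24.66, 137×0.11 = 15.07, 137×0.16 = 21.92.
cat         O        E   (O−E)²/E
A          15    19.18     0.9110
B          33     13.7    27.1891
C          18    19.18     0.0726
D          24    23.29     0.0216
E          23    24.66     0.1117
F           7    15.07     4.3215
G          17    21.92     1.1043
Sum = 33.732

33.732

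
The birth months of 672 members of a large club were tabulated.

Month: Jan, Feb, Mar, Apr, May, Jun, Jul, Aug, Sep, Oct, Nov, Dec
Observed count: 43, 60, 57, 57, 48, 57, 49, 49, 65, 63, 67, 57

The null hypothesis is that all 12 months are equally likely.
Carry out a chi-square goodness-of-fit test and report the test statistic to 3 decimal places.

10.750

Expected count for each of the 12 categories: 672/12 = 56.
Jan: (43 − 56)²/56 = 169/56 = 3.0179
Feb: (60 − 56)²/56 = 16/56 = 0.2857
Mar: (57 − 56)²/56 = 1/56 = 0.0179
Apr: (57 − 56)²/56 = 1/56 = 0.0179
May: (48 − 56)²/56 = 64/56 = 1.1429
Jun: (57 − 56)²/56 = 1/56 = 0.0179
Jul: (49 − 56)²/56 = 49/56 = 0.8750
Aug: (49 − 56)²/56 = 49/56 = 0.8750
Sep: (65 − 56)²/56 = 81/56 = 1.4464
Oct: (63 − 56)²/56 = 49/56 = 0.8750
Nov: (67 − 56)²/56 = 121/56 = 2.1607
Dec: (57 − 56)²/56 = 1/56 = 0.0179
Sum = 10.750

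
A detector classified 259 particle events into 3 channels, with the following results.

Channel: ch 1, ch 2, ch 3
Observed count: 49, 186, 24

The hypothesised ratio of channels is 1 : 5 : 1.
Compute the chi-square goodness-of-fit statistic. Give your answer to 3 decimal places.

8.465

Ratio total = 7. Expected counts: 259×1/7 = 37, 259×5/7 = 185, 259×1/7 = 37.
cat         O        E   (O−E)²/E
ch 1       49       37     3.8919
ch 2      186      185     0.0054
ch 3       24       37     4.5676
Sum = 8.465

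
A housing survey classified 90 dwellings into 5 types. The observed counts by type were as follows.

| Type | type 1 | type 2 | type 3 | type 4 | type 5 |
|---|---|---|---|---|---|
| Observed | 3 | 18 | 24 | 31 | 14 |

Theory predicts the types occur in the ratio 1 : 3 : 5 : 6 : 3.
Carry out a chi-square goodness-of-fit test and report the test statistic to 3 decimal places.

1.540

Ratio total = 18. Expected counts: 90×1/18 = 5, 90×3/18 = 15, 90×5/18 = 25, 90×6/18 = 30, 90×3/18 = 15.
type 1: (3 − 5)²/5 = 4/5 = 0.8000
type 2: (18 − 15)²/15 = 9/15 = 0.6000
type 3: (24 − 25)²/25 = 1/25 = 0.0400
type 4: (31 − 30)²/30 = 1/30 = 0.0333
type 5: (14 − 15)²/15 = 1/15 = 0.0667
Sum = 1.540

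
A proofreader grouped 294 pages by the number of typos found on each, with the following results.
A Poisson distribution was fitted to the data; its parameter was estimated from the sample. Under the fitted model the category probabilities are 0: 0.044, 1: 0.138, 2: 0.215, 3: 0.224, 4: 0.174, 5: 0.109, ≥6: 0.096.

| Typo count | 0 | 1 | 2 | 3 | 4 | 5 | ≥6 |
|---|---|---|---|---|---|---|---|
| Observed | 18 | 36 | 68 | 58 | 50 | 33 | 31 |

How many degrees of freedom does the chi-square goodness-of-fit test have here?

5

There are k = 7 categories and 1 parameter estimated from the data, so df = 7 − 1 − 1 = 5.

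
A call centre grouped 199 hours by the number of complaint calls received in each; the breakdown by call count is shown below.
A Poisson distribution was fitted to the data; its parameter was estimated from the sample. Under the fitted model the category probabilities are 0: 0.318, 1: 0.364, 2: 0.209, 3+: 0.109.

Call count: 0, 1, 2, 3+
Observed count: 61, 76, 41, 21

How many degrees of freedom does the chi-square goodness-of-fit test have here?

There are k = 4 categories and 1 parameter estimated from the data, so df = 4 − 1 − 1 = 2.

2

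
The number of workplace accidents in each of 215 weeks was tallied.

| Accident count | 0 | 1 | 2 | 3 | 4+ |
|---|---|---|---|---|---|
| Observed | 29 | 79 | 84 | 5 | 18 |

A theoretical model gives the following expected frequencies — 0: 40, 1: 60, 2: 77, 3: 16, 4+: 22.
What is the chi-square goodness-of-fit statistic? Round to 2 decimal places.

cat         O        E   (O−E)²/E
0          29       40      3.025
1          79       60      6.017
2          84       77      0.636
3           5       16      7.563
4+         18       22      0.727
Sum = 17.97

17.97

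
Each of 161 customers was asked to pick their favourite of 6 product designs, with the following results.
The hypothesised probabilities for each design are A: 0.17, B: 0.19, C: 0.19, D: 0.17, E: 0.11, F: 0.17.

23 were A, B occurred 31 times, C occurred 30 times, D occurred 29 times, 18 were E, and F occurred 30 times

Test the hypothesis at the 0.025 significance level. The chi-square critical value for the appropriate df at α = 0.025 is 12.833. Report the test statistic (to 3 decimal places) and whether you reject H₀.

Expected counts E_i = n·p_i: 161×0.17 = 27.37, 161×0.19 = 30.59, 161×0.19 = 30.59, 161×0.17 = 27.37, 161×0.11 = 17.71, 161×0.17 = 27.37.
A: (23 − 27.37)²/27.37 = 19.0969/27.37 = 0.6977
B: (31 − 30.59)²/30.59 = 0.1681/30.59 = 0.0055
C: (30 − 30.59)²/30.59 = 0.3481/30.59 = 0.0114
D: (29 − 27.37)²/27.37 = 2.6569/27.37 = 0.0971
E: (18 − 17.71)²/17.71 = 0.0841/17.71 = 0.0047
F: (30 − 27.37)²/27.37 = 6.9169/27.37 = 0.2527
Sum = 1.069
df = 5. Since 1.069 < 12.833, we do not reject H₀.

1.069; do not reject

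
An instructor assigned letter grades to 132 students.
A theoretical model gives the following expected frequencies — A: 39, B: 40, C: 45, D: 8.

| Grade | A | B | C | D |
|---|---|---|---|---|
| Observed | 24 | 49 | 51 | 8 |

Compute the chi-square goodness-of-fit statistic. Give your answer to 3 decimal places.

A: (24 − 39)²/39 = 225/39 = 5.7692
B: (49 − 40)²/40 = 81/40 = 2.0250
C: (51 − 45)²/45 = 36/45 = 0.8000
D: (8 − 8)²/8 = 0/8 = 0.0000
Sum = 8.594

8.594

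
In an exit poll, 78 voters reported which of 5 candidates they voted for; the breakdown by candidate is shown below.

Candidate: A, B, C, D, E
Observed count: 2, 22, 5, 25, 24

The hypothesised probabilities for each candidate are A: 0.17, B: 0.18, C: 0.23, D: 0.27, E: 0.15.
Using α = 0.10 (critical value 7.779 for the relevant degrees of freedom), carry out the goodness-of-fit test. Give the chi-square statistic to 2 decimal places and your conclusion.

37.08; reject

Expected counts E_i = n·p_i: 78×0.17 = 13.26, 78×0.18 = 14.04, 78×0.23 = 17.94, 78×0.27 = 21.06, 78×0.15 = 11.7.
cat         O        E   (O−E)²/E
A           2    13.26      9.562
B          22    14.04      4.513
C           5    17.94      9.334
D          25    21.06      0.737
E          24     11.7     12.931
Sum = 37.08
df = 4. Since 37.08 > 7.779, we reject H₀.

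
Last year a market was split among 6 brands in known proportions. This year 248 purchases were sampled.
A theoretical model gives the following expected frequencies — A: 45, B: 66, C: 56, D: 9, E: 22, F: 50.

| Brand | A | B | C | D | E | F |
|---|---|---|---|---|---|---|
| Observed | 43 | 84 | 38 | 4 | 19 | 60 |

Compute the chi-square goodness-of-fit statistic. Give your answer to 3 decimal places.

χ² = (43−45)²/45 + (84−66)²/66 + (38−56)²/56 + (4−9)²/9 + (19−22)²/22 + (60−50)²/50
   = 0.0889 + 4.9091 + 5.7857 + 2.7778 + 0.4091 + 2.0000
Sum = 15.971

15.971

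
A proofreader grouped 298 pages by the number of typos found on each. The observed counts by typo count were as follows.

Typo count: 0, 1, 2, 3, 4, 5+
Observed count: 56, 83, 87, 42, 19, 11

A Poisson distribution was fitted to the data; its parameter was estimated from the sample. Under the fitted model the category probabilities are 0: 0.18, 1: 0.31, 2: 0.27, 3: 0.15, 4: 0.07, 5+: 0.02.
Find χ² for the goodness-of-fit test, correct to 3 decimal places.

6.179

Expected counts E_i = n·p_i: 298×0.18 = 53.64, 298×0.31 = 92.38, 298×0.27 = 80.46, 298×0.15 = 44.7, 298×0.07 = 20.86, 298×0.02 = 5.96.
cat         O        E   (O−E)²/E
0          56    53.64     0.1038
1          83    92.38     0.9524
2          87    80.46     0.5316
3          42     44.7     0.1631
4          19    20.86     0.1658
5+         11     5.96     4.2620
Sum = 6.179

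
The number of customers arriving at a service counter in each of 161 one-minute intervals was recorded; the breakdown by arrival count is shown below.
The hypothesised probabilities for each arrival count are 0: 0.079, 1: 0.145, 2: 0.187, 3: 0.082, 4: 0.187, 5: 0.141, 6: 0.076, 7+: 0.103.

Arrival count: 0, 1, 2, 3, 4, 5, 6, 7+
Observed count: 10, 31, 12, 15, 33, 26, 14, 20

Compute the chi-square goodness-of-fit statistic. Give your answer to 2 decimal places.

15.94

Expected counts E_i = n·p_i: 161×0.079 = 12.719, 161×0.145 = 23.345, 161×0.187 = 30.107, 161×0.082 = 13.202, 161×0.187 = 30.107, 161×0.141 = 22.701, 161×0.076 = 12.236, 161×0.103 = 16.583.
χ² = (10−12.719)²/12.719 + (31−23.345)²/23.345 + (12−30.107)²/30.107 + (15−13.202)²/13.202 + (33−30.107)²/30.107 + (26−22.701)²/22.701 + (14−12.236)²/12.236 + (20−16.583)²/16.583
   = 0.581 + 2.510 + 10.890 + 0.245 + 0.278 + 0.479 + 0.254 + 0.704
Sum = 15.94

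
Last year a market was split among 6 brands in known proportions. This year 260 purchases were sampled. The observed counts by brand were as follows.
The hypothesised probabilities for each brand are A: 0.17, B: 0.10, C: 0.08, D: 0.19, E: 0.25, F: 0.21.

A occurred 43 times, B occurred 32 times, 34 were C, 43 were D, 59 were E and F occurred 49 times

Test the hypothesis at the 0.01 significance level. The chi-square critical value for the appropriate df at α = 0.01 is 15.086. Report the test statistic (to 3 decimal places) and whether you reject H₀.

11.751; do not reject

Expected counts E_i = n·p_i: 260×0.17 = 44.2, 260×0.10 = 26, 260×0.08 = 20.8, 260×0.19 = 49.4, 260×0.25 = 65, 260×0.21 = 54.6.
A: (43 − 44.2)²/44.2 = 1.44/44.2 = 0.0326
B: (32 − 26)²/26 = 36/26 = 1.3846
C: (34 − 20.8)²/20.8 = 174.24/20.8 = 8.3769
D: (43 − 49.4)²/49.4 = 40.96/49.4 = 0.8291
E: (59 − 65)²/65 = 36/65 = 0.5538
F: (49 − 54.6)²/54.6 = 31.36/54.6 = 0.5744
Sum = 11.751
df = 5. Since 11.751 < 15.086, we do not reject H₀.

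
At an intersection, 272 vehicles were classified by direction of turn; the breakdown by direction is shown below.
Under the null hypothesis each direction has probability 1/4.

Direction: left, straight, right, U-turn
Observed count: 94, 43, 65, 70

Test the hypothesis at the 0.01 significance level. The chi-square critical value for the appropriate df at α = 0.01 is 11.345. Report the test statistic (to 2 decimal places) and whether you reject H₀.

Expected count for each of the 4 categories: 272/4 = 68.
χ² = (94−68)²/68 + (43−68)²/68 + (65−68)²/68 + (70−68)²/68
   = 9.941 + 9.191 + 0.132 + 0.059
Sum = 19.32
df = 3. Since 19.32 > 11.345, we reject H₀.

19.32; reject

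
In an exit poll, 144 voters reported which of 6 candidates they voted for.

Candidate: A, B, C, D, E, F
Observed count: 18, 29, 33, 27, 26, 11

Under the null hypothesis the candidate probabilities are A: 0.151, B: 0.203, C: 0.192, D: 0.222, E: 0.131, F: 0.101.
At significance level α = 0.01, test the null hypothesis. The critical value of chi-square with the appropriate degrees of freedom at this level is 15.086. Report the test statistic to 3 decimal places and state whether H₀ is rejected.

6.018; do not reject

Expected counts E_i = n·p_i: 144×0.151 = 21.744, 144×0.203 = 29.232, 144×0.192 = 27.648, 144×0.222 = 31.968, 144×0.131 = 18.864, 144×0.101 = 14.544.
χ² = (18−21.744)²/21.744 + (29−29.232)²/29.232 + (33−27.648)²/27.648 + (27−31.968)²/31.968 + (26−18.864)²/18.864 + (11−14.544)²/14.544
   = 0.6447 + 0.0018 + 1.0360 + 0.7721 + 2.6995 + 0.8636
Sum = 6.018
df = 5. Since 6.018 < 15.086, we do not reject H₀.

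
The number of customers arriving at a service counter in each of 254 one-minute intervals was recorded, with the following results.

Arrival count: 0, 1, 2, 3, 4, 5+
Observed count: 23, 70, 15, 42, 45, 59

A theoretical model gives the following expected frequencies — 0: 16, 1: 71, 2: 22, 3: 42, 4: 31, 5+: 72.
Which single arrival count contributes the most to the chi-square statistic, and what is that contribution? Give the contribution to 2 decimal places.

0: (23 − 16)²/16 = 49/16 = 3.063
1: (70 − 71)²/71 = 1/71 = 0.014
2: (15 − 22)²/22 = 49/22 = 2.227
3: (42 − 42)²/42 = 0/42 = 0.000
4: (45 − 31)²/31 = 196/31 = 6.323
5+: (59 − 72)²/72 = 169/72 = 2.347
The largest term is for 4: 6.32.

4, 6.32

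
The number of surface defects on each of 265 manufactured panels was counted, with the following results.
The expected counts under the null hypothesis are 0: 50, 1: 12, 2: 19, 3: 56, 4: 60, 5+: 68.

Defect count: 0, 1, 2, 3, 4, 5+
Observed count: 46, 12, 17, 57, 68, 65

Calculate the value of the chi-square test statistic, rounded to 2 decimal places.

1.75

χ² = (46−50)²/50 + (12−12)²/12 + (17−19)²/19 + (57−56)²/56 + (68−60)²/60 + (65−68)²/68
   = 0.320 + 0.000 + 0.211 + 0.018 + 1.067 + 0.132
Sum = 1.75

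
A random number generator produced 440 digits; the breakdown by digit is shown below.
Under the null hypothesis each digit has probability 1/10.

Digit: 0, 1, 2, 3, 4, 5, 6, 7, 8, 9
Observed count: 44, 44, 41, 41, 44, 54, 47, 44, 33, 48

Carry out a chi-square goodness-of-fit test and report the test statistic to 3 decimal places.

6.000

Under H₀ each category has probability 1/10, so each expected count is 440/10 = 44.
cat         O        E   (O−E)²/E
0          44       44     0.0000
1          44       44     0.0000
2          41       44     0.2045
3          41       44     0.2045
4          44       44     0.0000
5          54       44     2.2727
6          47       44     0.2045
7          44       44     0.0000
8          33       44     2.7500
9          48       44     0.3636
Sum = 6.000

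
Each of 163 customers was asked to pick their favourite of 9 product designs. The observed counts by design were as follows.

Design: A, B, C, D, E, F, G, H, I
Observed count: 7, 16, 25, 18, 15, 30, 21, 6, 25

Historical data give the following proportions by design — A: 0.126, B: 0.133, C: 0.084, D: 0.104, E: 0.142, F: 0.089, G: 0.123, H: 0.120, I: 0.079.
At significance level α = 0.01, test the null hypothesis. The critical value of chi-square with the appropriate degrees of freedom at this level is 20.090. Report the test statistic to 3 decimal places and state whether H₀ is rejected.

60.087; reject

Expected counts E_i = n·p_i: 163×0.126 = 20.538, 163×0.133 = 21.679, 163×0.084 = 13.692, 163×0.104 = 16.952, 163×0.142 = 23.146, 163×0.089 = 14.507, 163×0.123 = 20.049, 163×0.120 = 19.56, 163×0.079 = 12.877.
cat         O        E   (O−E)²/E
A           7   20.538     8.9238
B          16   21.679     1.4877
C          25   13.692     9.3391
D          18   16.952     0.0648
E          15   23.146     2.8669
F          30   14.507    16.5460
G          21   20.049     0.0451
H           6    19.56     9.4005
I          25   12.877    11.4131
Sum = 60.087
df = 8. Since 60.087 > 20.090, we reject H₀.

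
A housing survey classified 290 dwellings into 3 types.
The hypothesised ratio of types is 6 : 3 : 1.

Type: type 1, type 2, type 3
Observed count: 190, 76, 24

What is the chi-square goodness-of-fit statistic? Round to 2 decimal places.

3.72

Ratio total = 10. Expected counts: 290×6/10 = 174, 290×3/10 = 87, 290×1/10 = 29.
χ² = (190−174)²/174 + (76−87)²/87 + (24−29)²/29
   = 1.471 + 1.391 + 0.862
Sum = 3.72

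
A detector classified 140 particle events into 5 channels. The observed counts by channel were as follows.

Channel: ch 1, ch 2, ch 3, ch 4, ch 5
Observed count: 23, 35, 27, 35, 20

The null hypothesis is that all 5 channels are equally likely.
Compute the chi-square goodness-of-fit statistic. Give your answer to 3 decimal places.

Under H₀ each category has probability 1/5, so each expected count is 140/5 = 28.
ch 1: (23 − 28)²/28 = 25/28 = 0.8929
ch 2: (35 − 28)²/28 = 49/28 = 1.7500
ch 3: (27 − 28)²/28 = 1/28 = 0.0357
ch 4: (35 − 28)²/28 = 49/28 = 1.7500
ch 5: (20 − 28)²/28 = 64/28 = 2.2857
Sum = 6.714

6.714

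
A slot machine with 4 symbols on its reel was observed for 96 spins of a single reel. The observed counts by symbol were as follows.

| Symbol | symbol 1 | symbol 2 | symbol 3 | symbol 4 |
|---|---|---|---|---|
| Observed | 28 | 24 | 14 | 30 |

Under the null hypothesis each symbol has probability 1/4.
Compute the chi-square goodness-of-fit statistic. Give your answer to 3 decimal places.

Under H₀ each category has probability 1/4, so each expected count is 96/4 = 24.
symbol 1: (28 − 24)²/24 = 16/24 = 0.6667
symbol 2: (24 − 24)²/24 = 0/24 = 0.0000
symbol 3: (14 − 24)²/24 = 100/24 = 4.1667
symbol 4: (30 − 24)²/24 = 36/24 = 1.5000
Sum = 6.333

6.333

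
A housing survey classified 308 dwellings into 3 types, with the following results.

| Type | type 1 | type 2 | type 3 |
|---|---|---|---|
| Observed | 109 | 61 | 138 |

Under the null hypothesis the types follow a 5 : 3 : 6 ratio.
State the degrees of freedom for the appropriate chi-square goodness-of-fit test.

There are k = 3 categories and no parameters were estimated from the data, so df = 3 − 1 = 2.

2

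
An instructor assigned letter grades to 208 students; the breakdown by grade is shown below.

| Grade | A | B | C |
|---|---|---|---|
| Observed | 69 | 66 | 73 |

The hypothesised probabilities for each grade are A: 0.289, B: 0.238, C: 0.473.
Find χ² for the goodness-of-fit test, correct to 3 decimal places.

13.360

Expected counts E_i = n·p_i: 208×0.289 = 60.112, 208×0.238 = 49.504, 208×0.473 = 98.384.
χ² = (69−60.112)²/60.112 + (66−49.504)²/49.504 + (73−98.384)²/98.384
   = 1.3142 + 5.4969 + 6.5493
Sum = 13.360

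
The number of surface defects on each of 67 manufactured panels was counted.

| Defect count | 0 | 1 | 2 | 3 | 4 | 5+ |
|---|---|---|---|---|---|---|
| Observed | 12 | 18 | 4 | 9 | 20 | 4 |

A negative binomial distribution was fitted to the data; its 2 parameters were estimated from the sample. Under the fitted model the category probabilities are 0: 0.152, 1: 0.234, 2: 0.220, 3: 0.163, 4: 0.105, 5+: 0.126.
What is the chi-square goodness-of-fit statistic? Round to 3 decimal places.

35.062

Expected counts E_i = n·p_i: 67×0.152 = 10.184, 67×0.234 = 15.678, 67×0.220 = 14.74, 67×0.163 = 10.921, 67×0.105 = 7.035, 67×0.126 = 8.442.
χ² = (12−10.184)²/10.184 + (18−15.678)²/15.678 + (4−14.74)²/14.74 + (9−10.921)²/10.921 + (20−7.035)²/7.035 + (4−8.442)²/8.442
   = 0.3238 + 0.3439 + 7.8255 + 0.3379 + 23.8936 + 2.3373
Sum = 35.062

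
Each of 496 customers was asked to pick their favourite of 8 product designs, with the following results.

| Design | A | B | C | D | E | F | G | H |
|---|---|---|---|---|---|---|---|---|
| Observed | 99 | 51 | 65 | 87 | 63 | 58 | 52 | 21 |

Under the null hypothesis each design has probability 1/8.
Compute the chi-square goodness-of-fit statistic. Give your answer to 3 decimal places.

63.258

Under H₀ each category has probability 1/8, so each expected count is 496/8 = 62.
A: (99 − 62)²/62 = 1369/62 = 22.0806
B: (51 − 62)²/62 = 121/62 = 1.9516
C: (65 − 62)²/62 = 9/62 = 0.1452
D: (87 − 62)²/62 = 625/62 = 10.0806
E: (63 − 62)²/62 = 1/62 = 0.0161
F: (58 − 62)²/62 = 16/62 = 0.2581
G: (52 − 62)²/62 = 100/62 = 1.6129
H: (21 − 62)²/62 = 1681/62 = 27.1129
Sum = 63.258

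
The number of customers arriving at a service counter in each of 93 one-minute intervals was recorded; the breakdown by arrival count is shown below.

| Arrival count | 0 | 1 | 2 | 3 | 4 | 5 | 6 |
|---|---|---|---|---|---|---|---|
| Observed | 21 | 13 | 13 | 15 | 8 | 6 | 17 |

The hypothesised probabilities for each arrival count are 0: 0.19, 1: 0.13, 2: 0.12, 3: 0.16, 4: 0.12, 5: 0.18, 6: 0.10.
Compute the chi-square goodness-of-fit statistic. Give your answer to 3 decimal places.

15.161

Expected counts E_i = n·p_i: 93×0.19 = 17.67, 93×0.13 = 12.09, 93×0.12 = 11.16, 93×0.16 = 14.88, 93×0.12 = 11.16, 93×0.18 = 16.74, 93×0.10 = 9.3.
0: (21 − 17.67)²/17.67 = 11.0889/17.67 = 0.6276
1: (13 − 12.09)²/12.09 = 0.8281/12.09 = 0.0685
2: (13 − 11.16)²/11.16 = 3.3856/11.16 = 0.3034
3: (15 − 14.88)²/14.88 = 0.0144/14.88 = 0.0010
4: (8 − 11.16)²/11.16 = 9.9856/11.16 = 0.8948
5: (6 − 16.74)²/16.74 = 115.3476/16.74 = 6.8905
6: (17 − 9.3)²/9.3 = 59.29/9.3 = 6.3753
Sum = 15.161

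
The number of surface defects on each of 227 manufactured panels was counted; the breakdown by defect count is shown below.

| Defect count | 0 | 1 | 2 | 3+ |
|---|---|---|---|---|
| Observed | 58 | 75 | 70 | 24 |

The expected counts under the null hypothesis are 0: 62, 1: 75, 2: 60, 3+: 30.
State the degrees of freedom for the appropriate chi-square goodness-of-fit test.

3

There are k = 4 categories and no parameters were estimated from the data, so df = 4 − 1 = 3.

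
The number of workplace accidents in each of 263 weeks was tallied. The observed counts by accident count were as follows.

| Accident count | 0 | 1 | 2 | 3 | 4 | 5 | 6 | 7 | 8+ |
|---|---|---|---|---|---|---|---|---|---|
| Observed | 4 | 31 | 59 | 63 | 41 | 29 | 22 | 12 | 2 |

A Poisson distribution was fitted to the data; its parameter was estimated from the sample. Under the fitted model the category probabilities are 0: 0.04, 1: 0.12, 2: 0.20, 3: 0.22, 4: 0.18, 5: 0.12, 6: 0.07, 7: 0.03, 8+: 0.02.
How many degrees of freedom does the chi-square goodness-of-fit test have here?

There are k = 9 categories and 1 parameter estimated from the data, so df = 9 − 1 − 1 = 7.

7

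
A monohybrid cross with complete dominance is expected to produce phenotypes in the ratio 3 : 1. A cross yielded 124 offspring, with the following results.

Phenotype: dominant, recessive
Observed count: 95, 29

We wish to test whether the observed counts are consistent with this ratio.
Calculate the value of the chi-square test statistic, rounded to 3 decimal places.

Ratio total = 4. Expected counts: 124×3/4 = 93, 124×1/4 = 31.
dominant: (95 − 93)²/93 = 4/93 = 0.0430
recessive: (29 − 31)²/31 = 4/31 = 0.1290
Sum = 0.172

0.172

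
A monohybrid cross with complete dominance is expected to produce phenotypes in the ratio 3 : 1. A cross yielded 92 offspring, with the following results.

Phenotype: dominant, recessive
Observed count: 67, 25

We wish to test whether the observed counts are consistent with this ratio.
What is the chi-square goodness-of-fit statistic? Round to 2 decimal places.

Ratio total = 4. Expected counts: 92×3/4 = 69, 92×1/4 = 23.
χ² = (67−69)²/69 + (25−23)²/23
   = 0.058 + 0.174
Sum = 0.23

0.23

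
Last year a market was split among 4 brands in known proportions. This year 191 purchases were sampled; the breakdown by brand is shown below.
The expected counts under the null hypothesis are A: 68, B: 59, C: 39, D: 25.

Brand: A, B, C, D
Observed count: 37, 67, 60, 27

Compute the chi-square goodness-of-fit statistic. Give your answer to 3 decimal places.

26.685

χ² = (37−68)²/68 + (67−59)²/59 + (60−39)²/39 + (27−25)²/25
   = 14.1324 + 1.0847 + 11.3077 + 0.1600
Sum = 26.685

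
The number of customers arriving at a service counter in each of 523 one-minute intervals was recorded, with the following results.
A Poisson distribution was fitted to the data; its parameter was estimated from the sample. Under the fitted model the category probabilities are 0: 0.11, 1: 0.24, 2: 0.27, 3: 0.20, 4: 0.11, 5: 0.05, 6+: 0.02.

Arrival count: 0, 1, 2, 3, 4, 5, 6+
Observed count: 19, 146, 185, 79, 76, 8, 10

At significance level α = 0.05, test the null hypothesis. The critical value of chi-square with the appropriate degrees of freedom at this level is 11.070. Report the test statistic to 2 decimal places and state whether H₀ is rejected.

Expected counts E_i = n·p_i: 523×0.11 = 57.53, 523×0.24 = 125.52, 523×0.27 = 141.21, 523×0.20 = 104.6, 523×0.11 = 57.53, 523×0.05 = 26.15, 523×0.02 = 10.46.
cat         O        E   (O−E)²/E
0          19    57.53     25.805
1         146   125.52      3.342
2         185   141.21     13.580
3          79    104.6      6.265
4          76    57.53      5.930
5           8    26.15     12.597
6+         10    10.46      0.020
Sum = 67.54
df = 5. Since 67.54 > 11.070, we reject H₀.

67.54; reject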